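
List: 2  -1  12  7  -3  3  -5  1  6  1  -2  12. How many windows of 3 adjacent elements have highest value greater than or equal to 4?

8

2 -1 12 → max 12  ≥ 4 ✓
-1 12 7 → max 12  ≥ 4 ✓
12 7 -3 → max 12  ≥ 4 ✓
7 -3 3 → max 7  ≥ 4 ✓
-3 3 -5 → max 3
3 -5 1 → max 3
-5 1 6 → max 6  ≥ 4 ✓
1 6 1 → max 6  ≥ 4 ✓
6 1 -2 → max 6  ≥ 4 ✓
1 -2 12 → max 12  ≥ 4 ✓
8 windows satisfy the condition.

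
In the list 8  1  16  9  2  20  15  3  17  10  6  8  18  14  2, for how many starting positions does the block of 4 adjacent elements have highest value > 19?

[8, 1, 16, 9] → max 16
[1, 16, 9, 2] → max 16
[16, 9, 2, 20] → max 20  > 19 ✓
[9, 2, 20, 15] → max 20  > 19 ✓
[2, 20, 15, 3] → max 20  > 19 ✓
[20, 15, 3, 17] → max 20  > 19 ✓
[15, 3, 17, 10] → max 17
[3, 17, 10, 6] → max 17
[17, 10, 6, 8] → max 17
[10, 6, 8, 18] → max 18
[6, 8, 18, 14] → max 18
[8, 18, 14, 2] → max 18
4 windows satisfy the condition.

4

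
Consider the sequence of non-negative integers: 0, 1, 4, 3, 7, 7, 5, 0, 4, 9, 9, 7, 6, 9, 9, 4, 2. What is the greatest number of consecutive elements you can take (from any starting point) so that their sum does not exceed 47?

10

Extend to the right; shrink from the left whenever the sum exceeds 47:
→ 0: sum 0, len 1
→ 1: sum 1, len 2
→ 4: sum 5, len 3
→ 3: sum 8, len 4
→ 7: sum 15, len 5
→ 7: sum 22, len 6
→ 5: sum 27, len 7
→ 0: sum 27, len 8
→ 4: sum 31, len 9
→ 9: sum 40, len 10
→ 9 (dropped 0, 1, 4): sum 44, len 8
→ 7 (dropped 3, 7): sum 41, len 7
→ 6: sum 47, len 8
→ 9 (dropped 7, 5): sum 44, len 7
→ 9 (dropped 0, 4, 9): sum 40, len 5
→ 4: sum 44, len 6
→ 2: sum 46, len 7
Longest length seen: 10.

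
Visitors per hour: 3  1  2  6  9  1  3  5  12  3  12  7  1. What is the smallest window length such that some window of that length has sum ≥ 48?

8

Extend right; whenever the sum reaches 48, record the length and shrink from the left:
add 3: running sum 3 < 48
add 1: running sum 4 < 48
add 2: running sum 6 < 48
add 6: running sum 12 < 48
add 9: running sum 21 < 48
add 1: running sum 22 < 48
add 3: running sum 25 < 48
add 5: running sum 30 < 48
add 12: running sum 42 < 48
add 3: running sum 45 < 48
end 10: [6, 9, 1, 3, 5, 12, 3, 12] sum 51, len 8
end 11: [9, 1, 3, 5, 12, 3, 12, 7] sum 52, len 8
end 12: [9, 1, 3, 5, 12, 3, 12, 7, 1] sum 53, len 9
Shortest qualifying length: 8.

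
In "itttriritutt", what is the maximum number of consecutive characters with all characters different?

add i: [i] len 1
add t: [i, t] len 2
add t (repeat t, move left end past it): [t] len 1
add t (repeat t, move left end past it): [t] len 1
add r: [t, r] len 2
add i: [t, r, i] len 3
add r (repeat r, move left end past it): [i, r] len 2
add i (repeat i, move left end past it): [r, i] len 2
add t: [r, i, t] len 3
add u: [r, i, t, u] len 4
add t (repeat t, move left end past it): [u, t] len 2
add t (repeat t, move left end past it): [t] len 1
Longest all-distinct length: 4.

4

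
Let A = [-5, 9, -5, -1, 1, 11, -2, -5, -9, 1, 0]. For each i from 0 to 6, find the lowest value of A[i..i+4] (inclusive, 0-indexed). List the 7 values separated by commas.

Sliding a size-5 window across the 11 values:
(-5, 9, -5, -1, 1) → min -5
(9, -5, -1, 1, 11) → min -5
(-5, -1, 1, 11, -2) → min -5
(-1, 1, 11, -2, -5) → min -5
(1, 11, -2, -5, -9) → min -9
(11, -2, -5, -9, 1) → min -9
(-2, -5, -9, 1, 0) → min -9

-5, -5, -5, -5, -9, -9, -9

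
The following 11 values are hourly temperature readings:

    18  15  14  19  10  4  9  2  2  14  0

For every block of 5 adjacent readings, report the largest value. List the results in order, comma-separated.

19, 19, 19, 19, 10, 14, 14

(18, 15, 14, 19, 10) → max 19
(15, 14, 19, 10, 4) → max 19
(14, 19, 10, 4, 9) → max 19
(19, 10, 4, 9, 2) → max 19
(10, 4, 9, 2, 2) → max 10
(4, 9, 2, 2, 14) → max 14
(9, 2, 2, 14, 0) → max 14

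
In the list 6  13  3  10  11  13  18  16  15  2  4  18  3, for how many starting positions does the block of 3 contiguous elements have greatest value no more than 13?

6 13 3 → max 13  ≤ 13 ✓
13 3 10 → max 13  ≤ 13 ✓
3 10 11 → max 11  ≤ 13 ✓
10 11 13 → max 13  ≤ 13 ✓
11 13 18 → max 18
13 18 16 → max 18
18 16 15 → max 18
16 15 2 → max 16
15 2 4 → max 15
2 4 18 → max 18
4 18 3 → max 18
4 windows satisfy the condition.

4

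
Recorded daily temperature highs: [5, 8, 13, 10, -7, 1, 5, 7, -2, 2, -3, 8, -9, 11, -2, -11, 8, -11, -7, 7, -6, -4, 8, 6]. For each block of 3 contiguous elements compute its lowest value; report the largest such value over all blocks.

8

[5, 8, 13] → min 5
[8, 13, 10] → min 8
[13, 10, -7] → min -7
[10, -7, 1] → min -7
[-7, 1, 5] → min -7
[1, 5, 7] → min 1
[5, 7, -2] → min -2
[7, -2, 2] → min -2
[-2, 2, -3] → min -3
[2, -3, 8] → min -3
[-3, 8, -9] → min -9
[8, -9, 11] → min -9
[-9, 11, -2] → min -9
[11, -2, -11] → min -11
[-2, -11, 8] → min -11
[-11, 8, -11] → min -11
[8, -11, -7] → min -11
[-11, -7, 7] → min -11
[-7, 7, -6] → min -7
[7, -6, -4] → min -6
[-6, -4, 8] → min -6
[-4, 8, 6] → min -4
Largest of these is 8.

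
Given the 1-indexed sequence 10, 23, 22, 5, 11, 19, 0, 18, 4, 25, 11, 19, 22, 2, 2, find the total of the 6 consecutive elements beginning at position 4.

57

Elements at indices 4..9: 5, 11, 19, 0, 18, 4
sum(5, 11, 19, 0, 18, 4) = 57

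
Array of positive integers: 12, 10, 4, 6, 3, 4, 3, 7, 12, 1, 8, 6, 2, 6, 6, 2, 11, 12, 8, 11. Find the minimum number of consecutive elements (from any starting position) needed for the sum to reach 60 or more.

9

add 12: running sum 12 < 60
add 10: running sum 22 < 60
add 4: running sum 26 < 60
add 6: running sum 32 < 60
add 3: running sum 35 < 60
add 4: running sum 39 < 60
add 3: running sum 42 < 60
add 7: running sum 49 < 60
add 12: shortest ending here [12, 10, 4, 6, 3, 4, 3, 7, 12] sum 61, len 9
add 1: shortest ending here [12, 10, 4, 6, 3, 4, 3, 7, 12, 1] sum 62, len 10
add 8: shortest ending here [12, 10, 4, 6, 3, 4, 3, 7, 12, 1, 8] sum 70, len 11
add 6: shortest ending here [10, 4, 6, 3, 4, 3, 7, 12, 1, 8, 6] sum 64, len 11
add 2: shortest ending here [10, 4, 6, 3, 4, 3, 7, 12, 1, 8, 6, 2] sum 66, len 12
add 6: shortest ending here [4, 6, 3, 4, 3, 7, 12, 1, 8, 6, 2, 6] sum 62, len 12
add 6: shortest ending here [6, 3, 4, 3, 7, 12, 1, 8, 6, 2, 6, 6] sum 64, len 12
add 2: shortest ending here [3, 4, 3, 7, 12, 1, 8, 6, 2, 6, 6, 2] sum 60, len 12
add 11: shortest ending here [7, 12, 1, 8, 6, 2, 6, 6, 2, 11] sum 61, len 10
add 12: shortest ending here [12, 1, 8, 6, 2, 6, 6, 2, 11, 12] sum 66, len 10
add 8: shortest ending here [8, 6, 2, 6, 6, 2, 11, 12, 8] sum 61, len 9
add 11: shortest ending here [6, 2, 6, 6, 2, 11, 12, 8, 11] sum 64, len 9
Shortest qualifying length: 9.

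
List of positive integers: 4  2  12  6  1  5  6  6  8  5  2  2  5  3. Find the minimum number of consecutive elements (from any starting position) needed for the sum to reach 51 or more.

Extend right; whenever the sum reaches 51, record the length and shrink from the left:
add 4: running sum 4 < 51
add 2: running sum 6 < 51
add 12: running sum 18 < 51
add 6: running sum 24 < 51
add 1: running sum 25 < 51
add 5: running sum 30 < 51
add 6: running sum 36 < 51
add 6: running sum 42 < 51
add 8: running sum 50 < 51
end 9: [2, 12, 6, 1, 5, 6, 6, 8, 5] sum 51, len 9
end 10: [12, 6, 1, 5, 6, 6, 8, 5, 2] sum 51, len 9
end 11: [12, 6, 1, 5, 6, 6, 8, 5, 2, 2] sum 53, len 10
end 12: [12, 6, 1, 5, 6, 6, 8, 5, 2, 2, 5] sum 58, len 11
end 13: [12, 6, 1, 5, 6, 6, 8, 5, 2, 2, 5, 3] sum 61, len 12
Shortest qualifying length: 9.

9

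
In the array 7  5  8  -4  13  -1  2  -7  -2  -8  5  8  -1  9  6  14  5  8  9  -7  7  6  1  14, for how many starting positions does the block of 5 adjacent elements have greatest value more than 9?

(7, 5, 8, -4, 13) → max 13  > 9 ✓
(5, 8, -4, 13, -1) → max 13  > 9 ✓
(8, -4, 13, -1, 2) → max 13  > 9 ✓
(-4, 13, -1, 2, -7) → max 13  > 9 ✓
(13, -1, 2, -7, -2) → max 13  > 9 ✓
(-1, 2, -7, -2, -8) → max 2
(2, -7, -2, -8, 5) → max 5
(-7, -2, -8, 5, 8) → max 8
(-2, -8, 5, 8, -1) → max 8
(-8, 5, 8, -1, 9) → max 9
(5, 8, -1, 9, 6) → max 9
(8, -1, 9, 6, 14) → max 14  > 9 ✓
(-1, 9, 6, 14, 5) → max 14  > 9 ✓
(9, 6, 14, 5, 8) → max 14  > 9 ✓
(6, 14, 5, 8, 9) → max 14  > 9 ✓
(14, 5, 8, 9, -7) → max 14  > 9 ✓
(5, 8, 9, -7, 7) → max 9
(8, 9, -7, 7, 6) → max 9
(9, -7, 7, 6, 1) → max 9
(-7, 7, 6, 1, 14) → max 14  > 9 ✓
11 windows satisfy the condition.

11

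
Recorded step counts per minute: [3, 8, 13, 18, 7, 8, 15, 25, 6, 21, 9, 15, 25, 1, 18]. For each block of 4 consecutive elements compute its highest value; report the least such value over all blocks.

18

Window maxs for each of the 12 positions:
[3, 8, 13, 18] → max 18
[8, 13, 18, 7] → max 18
[13, 18, 7, 8] → max 18
[18, 7, 8, 15] → max 18
[7, 8, 15, 25] → max 25
[8, 15, 25, 6] → max 25
[15, 25, 6, 21] → max 25
[25, 6, 21, 9] → max 25
[6, 21, 9, 15] → max 21
[21, 9, 15, 25] → max 25
[9, 15, 25, 1] → max 25
[15, 25, 1, 18] → max 25
Least of these is 18.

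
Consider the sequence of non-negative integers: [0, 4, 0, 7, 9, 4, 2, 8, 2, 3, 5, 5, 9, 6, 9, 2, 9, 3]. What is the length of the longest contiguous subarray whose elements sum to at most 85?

→ 0: sum 0, len 1
→ 4: sum 4, len 2
→ 0: sum 4, len 3
→ 7: sum 11, len 4
→ 9: sum 20, len 5
→ 4: sum 24, len 6
→ 2: sum 26, len 7
→ 8: sum 34, len 8
→ 2: sum 36, len 9
→ 3: sum 39, len 10
→ 5: sum 44, len 11
→ 5: sum 49, len 12
→ 9: sum 58, len 13
→ 6: sum 64, len 14
→ 9: sum 73, len 15
→ 2: sum 75, len 16
→ 9: sum 84, len 17
→ 3 (dropped 0, 4): sum 83, len 16
Longest length seen: 17.

17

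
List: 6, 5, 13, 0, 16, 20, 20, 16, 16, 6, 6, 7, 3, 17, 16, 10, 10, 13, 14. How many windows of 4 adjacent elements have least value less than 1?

6 5 13 0 → min 0  < 1 ✓
5 13 0 16 → min 0  < 1 ✓
13 0 16 20 → min 0  < 1 ✓
0 16 20 20 → min 0  < 1 ✓
16 20 20 16 → min 16
20 20 16 16 → min 16
20 16 16 6 → min 6
16 16 6 6 → min 6
16 6 6 7 → min 6
6 6 7 3 → min 3
6 7 3 17 → min 3
7 3 17 16 → min 3
3 17 16 10 → min 3
17 16 10 10 → min 10
16 10 10 13 → min 10
10 10 13 14 → min 10
4 windows satisfy the condition.

4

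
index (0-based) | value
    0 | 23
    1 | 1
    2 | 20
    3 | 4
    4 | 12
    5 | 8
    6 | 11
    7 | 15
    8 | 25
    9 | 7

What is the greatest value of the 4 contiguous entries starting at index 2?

20

Elements at indices 2..5: 20, 4, 12, 8
max(20, 4, 12, 8) = 20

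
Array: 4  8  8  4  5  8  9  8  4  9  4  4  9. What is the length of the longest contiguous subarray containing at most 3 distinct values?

8

Extend right; when distinct count exceeds 3, shrink from the left:
add 4: window [4] (1 distinct), len 1
add 8: window [4, 8] (2 distinct), len 2
add 8: window [4, 8, 8] (2 distinct), len 3
add 4: window [4, 8, 8, 4] (2 distinct), len 4
add 5: window [4, 8, 8, 4, 5] (3 distinct), len 5
add 8: window [4, 8, 8, 4, 5, 8] (3 distinct), len 6
add 9: window [5, 8, 9] (3 distinct), len 3
add 8: window [5, 8, 9, 8] (3 distinct), len 4
add 4: window [8, 9, 8, 4] (3 distinct), len 4
add 9: window [8, 9, 8, 4, 9] (3 distinct), len 5
add 4: window [8, 9, 8, 4, 9, 4] (3 distinct), len 6
add 4: window [8, 9, 8, 4, 9, 4, 4] (3 distinct), len 7
add 9: window [8, 9, 8, 4, 9, 4, 4, 9] (3 distinct), len 8
Longest length with ≤3 distinct: 8.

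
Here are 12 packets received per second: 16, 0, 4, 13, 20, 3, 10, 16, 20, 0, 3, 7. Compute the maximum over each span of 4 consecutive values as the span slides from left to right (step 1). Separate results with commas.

16, 20, 20, 20, 20, 20, 20, 20, 20

[16, 0, 4, 13] → max 16
[0, 4, 13, 20] → max 20
[4, 13, 20, 3] → max 20
[13, 20, 3, 10] → max 20
[20, 3, 10, 16] → max 20
[3, 10, 16, 20] → max 20
[10, 16, 20, 0] → max 20
[16, 20, 0, 3] → max 20
[20, 0, 3, 7] → max 20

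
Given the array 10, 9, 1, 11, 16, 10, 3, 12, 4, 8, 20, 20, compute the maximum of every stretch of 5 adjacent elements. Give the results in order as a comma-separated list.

Sliding a size-5 window across the 12 values:
10 9 1 11 16 → max 16
9 1 11 16 10 → max 16
1 11 16 10 3 → max 16
11 16 10 3 12 → max 16
16 10 3 12 4 → max 16
10 3 12 4 8 → max 12
3 12 4 8 20 → max 20
12 4 8 20 20 → max 20

16, 16, 16, 16, 16, 12, 20, 20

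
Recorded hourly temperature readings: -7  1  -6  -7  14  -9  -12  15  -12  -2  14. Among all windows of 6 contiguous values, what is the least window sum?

-19

Window sums for each of the 6 positions:
-7 1 -6 -7 14 -9 → sum -14
1 -6 -7 14 -9 -12 → sum -19
-6 -7 14 -9 -12 15 → sum -5
-7 14 -9 -12 15 -12 → sum -11
14 -9 -12 15 -12 -2 → sum -6
-9 -12 15 -12 -2 14 → sum -6
Least of these is -19.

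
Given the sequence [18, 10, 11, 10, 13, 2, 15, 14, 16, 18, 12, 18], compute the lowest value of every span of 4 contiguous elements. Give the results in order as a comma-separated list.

10, 10, 2, 2, 2, 2, 14, 12, 12

18 10 11 10 → min 10
10 11 10 13 → min 10
11 10 13 2 → min 2
10 13 2 15 → min 2
13 2 15 14 → min 2
2 15 14 16 → min 2
15 14 16 18 → min 14
14 16 18 12 → min 12
16 18 12 18 → min 12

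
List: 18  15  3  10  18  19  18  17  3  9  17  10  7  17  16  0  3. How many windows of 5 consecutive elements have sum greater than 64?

(18, 15, 3, 10, 18) → sum 64
(15, 3, 10, 18, 19) → sum 65  > 64 ✓
(3, 10, 18, 19, 18) → sum 68  > 64 ✓
(10, 18, 19, 18, 17) → sum 82  > 64 ✓
(18, 19, 18, 17, 3) → sum 75  > 64 ✓
(19, 18, 17, 3, 9) → sum 66  > 64 ✓
(18, 17, 3, 9, 17) → sum 64
(17, 3, 9, 17, 10) → sum 56
(3, 9, 17, 10, 7) → sum 46
(9, 17, 10, 7, 17) → sum 60
(17, 10, 7, 17, 16) → sum 67  > 64 ✓
(10, 7, 17, 16, 0) → sum 50
(7, 17, 16, 0, 3) → sum 43
6 windows satisfy the condition.

6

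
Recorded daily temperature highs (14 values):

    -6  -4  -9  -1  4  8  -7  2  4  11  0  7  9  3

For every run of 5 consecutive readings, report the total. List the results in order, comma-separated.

[-6, -4, -9, -1, 4] → sum -16
[-4, -9, -1, 4, 8] → sum -2
[-9, -1, 4, 8, -7] → sum -5
[-1, 4, 8, -7, 2] → sum 6
[4, 8, -7, 2, 4] → sum 11
[8, -7, 2, 4, 11] → sum 18
[-7, 2, 4, 11, 0] → sum 10
[2, 4, 11, 0, 7] → sum 24
[4, 11, 0, 7, 9] → sum 31
[11, 0, 7, 9, 3] → sum 30

-16, -2, -5, 6, 11, 18, 10, 24, 31, 30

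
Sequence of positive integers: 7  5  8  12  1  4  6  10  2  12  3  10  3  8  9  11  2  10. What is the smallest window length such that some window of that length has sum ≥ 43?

add 7: running sum 7 < 43
add 5: running sum 12 < 43
add 8: running sum 20 < 43
add 12: running sum 32 < 43
add 1: running sum 33 < 43
add 4: running sum 37 < 43
add 6: shortest ending here [7, 5, 8, 12, 1, 4, 6] sum 43, len 7
add 10: shortest ending here [5, 8, 12, 1, 4, 6, 10] sum 46, len 7
add 2: shortest ending here [8, 12, 1, 4, 6, 10, 2] sum 43, len 7
add 12: shortest ending here [12, 1, 4, 6, 10, 2, 12] sum 47, len 7
add 3: shortest ending here [12, 1, 4, 6, 10, 2, 12, 3] sum 50, len 8
add 10: shortest ending here [6, 10, 2, 12, 3, 10] sum 43, len 6
add 3: shortest ending here [6, 10, 2, 12, 3, 10, 3] sum 46, len 7
add 8: shortest ending here [10, 2, 12, 3, 10, 3, 8] sum 48, len 7
add 9: shortest ending here [12, 3, 10, 3, 8, 9] sum 45, len 6
add 11: shortest ending here [3, 10, 3, 8, 9, 11] sum 44, len 6
add 2: shortest ending here [10, 3, 8, 9, 11, 2] sum 43, len 6
add 10: shortest ending here [3, 8, 9, 11, 2, 10] sum 43, len 6
Shortest qualifying length: 6.

6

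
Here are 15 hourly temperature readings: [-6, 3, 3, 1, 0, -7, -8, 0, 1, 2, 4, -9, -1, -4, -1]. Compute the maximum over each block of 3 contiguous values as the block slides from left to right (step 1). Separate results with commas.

Sliding a size-3 window across the 15 values:
(-6, 3, 3) → max 3
(3, 3, 1) → max 3
(3, 1, 0) → max 3
(1, 0, -7) → max 1
(0, -7, -8) → max 0
(-7, -8, 0) → max 0
(-8, 0, 1) → max 1
(0, 1, 2) → max 2
(1, 2, 4) → max 4
(2, 4, -9) → max 4
(4, -9, -1) → max 4
(-9, -1, -4) → max -1
(-1, -4, -1) → max -1

3, 3, 3, 1, 0, 0, 1, 2, 4, 4, 4, -1, -1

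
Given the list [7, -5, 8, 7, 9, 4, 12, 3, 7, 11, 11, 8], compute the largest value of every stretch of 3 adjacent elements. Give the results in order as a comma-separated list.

8, 8, 9, 9, 12, 12, 12, 11, 11, 11

(7, -5, 8) → max 8
(-5, 8, 7) → max 8
(8, 7, 9) → max 9
(7, 9, 4) → max 9
(9, 4, 12) → max 12
(4, 12, 3) → max 12
(12, 3, 7) → max 12
(3, 7, 11) → max 11
(7, 11, 11) → max 11
(11, 11, 8) → max 11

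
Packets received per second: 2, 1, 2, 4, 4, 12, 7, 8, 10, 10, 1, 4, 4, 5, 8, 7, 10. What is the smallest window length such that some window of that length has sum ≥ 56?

8

add 2: running sum 2 < 56
add 1: running sum 3 < 56
add 2: running sum 5 < 56
add 4: running sum 9 < 56
add 4: running sum 13 < 56
add 12: running sum 25 < 56
add 7: running sum 32 < 56
add 8: running sum 40 < 56
add 10: running sum 50 < 56
end 9: [2, 4, 4, 12, 7, 8, 10, 10] sum 57, len 8
end 10: [4, 4, 12, 7, 8, 10, 10, 1] sum 56, len 8
end 11: [4, 12, 7, 8, 10, 10, 1, 4] sum 56, len 8
end 12: [12, 7, 8, 10, 10, 1, 4, 4] sum 56, len 8
end 13: [12, 7, 8, 10, 10, 1, 4, 4, 5] sum 61, len 9
end 14: [7, 8, 10, 10, 1, 4, 4, 5, 8] sum 57, len 9
end 15: [8, 10, 10, 1, 4, 4, 5, 8, 7] sum 57, len 9
end 16: [10, 10, 1, 4, 4, 5, 8, 7, 10] sum 59, len 9
Shortest qualifying length: 8.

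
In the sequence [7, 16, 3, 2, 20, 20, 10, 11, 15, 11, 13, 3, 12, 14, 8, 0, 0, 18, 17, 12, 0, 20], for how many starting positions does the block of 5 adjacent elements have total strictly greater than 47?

(7, 16, 3, 2, 20) → sum 48  > 47 ✓
(16, 3, 2, 20, 20) → sum 61  > 47 ✓
(3, 2, 20, 20, 10) → sum 55  > 47 ✓
(2, 20, 20, 10, 11) → sum 63  > 47 ✓
(20, 20, 10, 11, 15) → sum 76  > 47 ✓
(20, 10, 11, 15, 11) → sum 67  > 47 ✓
(10, 11, 15, 11, 13) → sum 60  > 47 ✓
(11, 15, 11, 13, 3) → sum 53  > 47 ✓
(15, 11, 13, 3, 12) → sum 54  > 47 ✓
(11, 13, 3, 12, 14) → sum 53  > 47 ✓
(13, 3, 12, 14, 8) → sum 50  > 47 ✓
(3, 12, 14, 8, 0) → sum 37
(12, 14, 8, 0, 0) → sum 34
(14, 8, 0, 0, 18) → sum 40
(8, 0, 0, 18, 17) → sum 43
(0, 0, 18, 17, 12) → sum 47
(0, 18, 17, 12, 0) → sum 47
(18, 17, 12, 0, 20) → sum 67  > 47 ✓
12 windows satisfy the condition.

12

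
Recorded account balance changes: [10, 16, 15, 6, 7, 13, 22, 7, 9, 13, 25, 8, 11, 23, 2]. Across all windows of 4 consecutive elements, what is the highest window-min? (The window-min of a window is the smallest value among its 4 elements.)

(10, 16, 15, 6) → min 6
(16, 15, 6, 7) → min 6
(15, 6, 7, 13) → min 6
(6, 7, 13, 22) → min 6
(7, 13, 22, 7) → min 7
(13, 22, 7, 9) → min 7
(22, 7, 9, 13) → min 7
(7, 9, 13, 25) → min 7
(9, 13, 25, 8) → min 8
(13, 25, 8, 11) → min 8
(25, 8, 11, 23) → min 8
(8, 11, 23, 2) → min 2
Highest of these is 8.

8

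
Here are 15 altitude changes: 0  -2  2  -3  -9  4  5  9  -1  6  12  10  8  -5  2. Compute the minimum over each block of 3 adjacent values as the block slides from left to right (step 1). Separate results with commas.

-2, -3, -9, -9, -9, 4, -1, -1, -1, 6, 8, -5, -5

[0, -2, 2] → min -2
[-2, 2, -3] → min -3
[2, -3, -9] → min -9
[-3, -9, 4] → min -9
[-9, 4, 5] → min -9
[4, 5, 9] → min 4
[5, 9, -1] → min -1
[9, -1, 6] → min -1
[-1, 6, 12] → min -1
[6, 12, 10] → min 6
[12, 10, 8] → min 8
[10, 8, -5] → min -5
[8, -5, 2] → min -5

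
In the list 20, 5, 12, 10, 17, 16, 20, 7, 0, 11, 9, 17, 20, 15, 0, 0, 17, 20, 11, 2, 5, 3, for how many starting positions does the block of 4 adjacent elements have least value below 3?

20 5 12 10 → min 5
5 12 10 17 → min 5
12 10 17 16 → min 10
10 17 16 20 → min 10
17 16 20 7 → min 7
16 20 7 0 → min 0  < 3 ✓
20 7 0 11 → min 0  < 3 ✓
7 0 11 9 → min 0  < 3 ✓
0 11 9 17 → min 0  < 3 ✓
11 9 17 20 → min 9
9 17 20 15 → min 9
17 20 15 0 → min 0  < 3 ✓
20 15 0 0 → min 0  < 3 ✓
15 0 0 17 → min 0  < 3 ✓
0 0 17 20 → min 0  < 3 ✓
0 17 20 11 → min 0  < 3 ✓
17 20 11 2 → min 2  < 3 ✓
20 11 2 5 → min 2  < 3 ✓
11 2 5 3 → min 2  < 3 ✓
12 windows satisfy the condition.

12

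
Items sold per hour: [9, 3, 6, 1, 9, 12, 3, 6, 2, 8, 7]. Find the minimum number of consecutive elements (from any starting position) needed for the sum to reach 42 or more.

add 9: running sum 9 < 42
add 3: running sum 12 < 42
add 6: running sum 18 < 42
add 1: running sum 19 < 42
add 9: running sum 28 < 42
add 12: running sum 40 < 42
add 3: shortest ending here [9, 3, 6, 1, 9, 12, 3] sum 43, len 7
add 6: shortest ending here [9, 3, 6, 1, 9, 12, 3, 6] sum 49, len 8
add 2: shortest ending here [3, 6, 1, 9, 12, 3, 6, 2] sum 42, len 8
add 8: shortest ending here [6, 1, 9, 12, 3, 6, 2, 8] sum 47, len 8
add 7: shortest ending here [9, 12, 3, 6, 2, 8, 7] sum 47, len 7
Shortest qualifying length: 7.

7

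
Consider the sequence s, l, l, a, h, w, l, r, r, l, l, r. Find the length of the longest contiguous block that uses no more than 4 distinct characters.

Extend right; when distinct count exceeds 4, shrink from the left:
[s] 1 distinct, len 1
[s, l] 2 distinct, len 2
[s, l, l] 2 distinct, len 3
[s, l, l, a] 3 distinct, len 4
[s, l, l, a, h] 4 distinct, len 5
[l, l, a, h, w] 4 distinct, len 5
[l, l, a, h, w, l] 4 distinct, len 6
[h, w, l, r] 4 distinct, len 4
[h, w, l, r, r] 4 distinct, len 5
[h, w, l, r, r, l] 4 distinct, len 6
[h, w, l, r, r, l, l] 4 distinct, len 7
[h, w, l, r, r, l, l, r] 4 distinct, len 8
Longest length with ≤4 distinct: 8.

8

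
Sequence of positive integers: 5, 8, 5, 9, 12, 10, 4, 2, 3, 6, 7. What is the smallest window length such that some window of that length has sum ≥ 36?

add 5: running sum 5 < 36
add 8: running sum 13 < 36
add 5: running sum 18 < 36
add 9: running sum 27 < 36
add 12: shortest ending here [5, 8, 5, 9, 12] sum 39, len 5
add 10: shortest ending here [5, 9, 12, 10] sum 36, len 4
add 4: shortest ending here [5, 9, 12, 10, 4] sum 40, len 5
add 2: shortest ending here [9, 12, 10, 4, 2] sum 37, len 5
add 3: shortest ending here [9, 12, 10, 4, 2, 3] sum 40, len 6
add 6: shortest ending here [12, 10, 4, 2, 3, 6] sum 37, len 6
add 7: shortest ending here [12, 10, 4, 2, 3, 6, 7] sum 44, len 7
Shortest qualifying length: 4.

4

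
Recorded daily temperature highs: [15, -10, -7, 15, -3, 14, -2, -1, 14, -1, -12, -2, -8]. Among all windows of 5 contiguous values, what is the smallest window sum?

15 -10 -7 15 -3 → sum 10
-10 -7 15 -3 14 → sum 9
-7 15 -3 14 -2 → sum 17
15 -3 14 -2 -1 → sum 23
-3 14 -2 -1 14 → sum 22
14 -2 -1 14 -1 → sum 24
-2 -1 14 -1 -12 → sum -2
-1 14 -1 -12 -2 → sum -2
14 -1 -12 -2 -8 → sum -9
Smallest of these is -9.

-9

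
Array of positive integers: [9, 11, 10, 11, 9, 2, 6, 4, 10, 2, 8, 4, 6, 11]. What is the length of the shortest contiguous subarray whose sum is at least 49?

Extend right; whenever the sum reaches 49, record the length and shrink from the left:
add 9: running sum 9 < 49
add 11: running sum 20 < 49
add 10: running sum 30 < 49
add 11: running sum 41 < 49
end 4: [9, 11, 10, 11, 9] sum 50, len 5
end 5: [9, 11, 10, 11, 9, 2] sum 52, len 6
end 6: [11, 10, 11, 9, 2, 6] sum 49, len 6
end 7: [11, 10, 11, 9, 2, 6, 4] sum 53, len 7
end 8: [10, 11, 9, 2, 6, 4, 10] sum 52, len 7
end 9: [10, 11, 9, 2, 6, 4, 10, 2] sum 54, len 8
end 10: [11, 9, 2, 6, 4, 10, 2, 8] sum 52, len 8
end 11: [11, 9, 2, 6, 4, 10, 2, 8, 4] sum 56, len 9
end 12: [9, 2, 6, 4, 10, 2, 8, 4, 6] sum 51, len 9
end 13: [6, 4, 10, 2, 8, 4, 6, 11] sum 51, len 8
Shortest qualifying length: 5.

5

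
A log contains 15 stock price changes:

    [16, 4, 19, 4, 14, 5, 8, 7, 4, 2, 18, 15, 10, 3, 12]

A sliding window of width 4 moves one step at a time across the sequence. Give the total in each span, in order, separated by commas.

[16, 4, 19, 4] → sum 43
[4, 19, 4, 14] → sum 41
[19, 4, 14, 5] → sum 42
[4, 14, 5, 8] → sum 31
[14, 5, 8, 7] → sum 34
[5, 8, 7, 4] → sum 24
[8, 7, 4, 2] → sum 21
[7, 4, 2, 18] → sum 31
[4, 2, 18, 15] → sum 39
[2, 18, 15, 10] → sum 45
[18, 15, 10, 3] → sum 46
[15, 10, 3, 12] → sum 40

43, 41, 42, 31, 34, 24, 21, 31, 39, 45, 46, 40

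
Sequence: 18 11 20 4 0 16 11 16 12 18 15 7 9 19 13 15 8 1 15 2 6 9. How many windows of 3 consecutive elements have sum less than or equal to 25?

7

[18, 11, 20] → sum 49
[11, 20, 4] → sum 35
[20, 4, 0] → sum 24  ≤ 25 ✓
[4, 0, 16] → sum 20  ≤ 25 ✓
[0, 16, 11] → sum 27
[16, 11, 16] → sum 43
[11, 16, 12] → sum 39
[16, 12, 18] → sum 46
[12, 18, 15] → sum 45
[18, 15, 7] → sum 40
[15, 7, 9] → sum 31
[7, 9, 19] → sum 35
[9, 19, 13] → sum 41
[19, 13, 15] → sum 47
[13, 15, 8] → sum 36
[15, 8, 1] → sum 24  ≤ 25 ✓
[8, 1, 15] → sum 24  ≤ 25 ✓
[1, 15, 2] → sum 18  ≤ 25 ✓
[15, 2, 6] → sum 23  ≤ 25 ✓
[2, 6, 9] → sum 17  ≤ 25 ✓
7 windows satisfy the condition.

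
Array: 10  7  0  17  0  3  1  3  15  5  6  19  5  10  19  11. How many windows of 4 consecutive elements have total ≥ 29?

7

10 7 0 17 → sum 34  ≥ 29 ✓
7 0 17 0 → sum 24
0 17 0 3 → sum 20
17 0 3 1 → sum 21
0 3 1 3 → sum 7
3 1 3 15 → sum 22
1 3 15 5 → sum 24
3 15 5 6 → sum 29  ≥ 29 ✓
15 5 6 19 → sum 45  ≥ 29 ✓
5 6 19 5 → sum 35  ≥ 29 ✓
6 19 5 10 → sum 40  ≥ 29 ✓
19 5 10 19 → sum 53  ≥ 29 ✓
5 10 19 11 → sum 45  ≥ 29 ✓
7 windows satisfy the condition.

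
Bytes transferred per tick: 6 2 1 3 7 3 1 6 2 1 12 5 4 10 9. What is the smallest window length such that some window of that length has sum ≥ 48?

8

Extend right; whenever the sum reaches 48, record the length and shrink from the left:
add 6: running sum 6 < 48
add 2: running sum 8 < 48
add 1: running sum 9 < 48
add 3: running sum 12 < 48
add 7: running sum 19 < 48
add 3: running sum 22 < 48
add 1: running sum 23 < 48
add 6: running sum 29 < 48
add 2: running sum 31 < 48
add 1: running sum 32 < 48
add 12: running sum 44 < 48
end 11: [6, 2, 1, 3, 7, 3, 1, 6, 2, 1, 12, 5] sum 49, len 12
end 12: [6, 2, 1, 3, 7, 3, 1, 6, 2, 1, 12, 5, 4] sum 53, len 13
end 13: [7, 3, 1, 6, 2, 1, 12, 5, 4, 10] sum 51, len 10
end 14: [6, 2, 1, 12, 5, 4, 10, 9] sum 49, len 8
Shortest qualifying length: 8.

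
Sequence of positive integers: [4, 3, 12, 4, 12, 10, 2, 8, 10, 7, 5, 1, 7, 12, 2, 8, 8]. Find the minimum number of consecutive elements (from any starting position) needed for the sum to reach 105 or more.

Extend right; whenever the sum reaches 105, record the length and shrink from the left:
add 4: running sum 4 < 105
add 3: running sum 7 < 105
add 12: running sum 19 < 105
add 4: running sum 23 < 105
add 12: running sum 35 < 105
add 10: running sum 45 < 105
add 2: running sum 47 < 105
add 8: running sum 55 < 105
add 10: running sum 65 < 105
add 7: running sum 72 < 105
add 5: running sum 77 < 105
add 1: running sum 78 < 105
add 7: running sum 85 < 105
add 12: running sum 97 < 105
add 2: running sum 99 < 105
end 15: [4, 3, 12, 4, 12, 10, 2, 8, 10, 7, 5, 1, 7, 12, 2, 8] sum 107, len 16
end 16: [12, 4, 12, 10, 2, 8, 10, 7, 5, 1, 7, 12, 2, 8, 8] sum 108, len 15
Shortest qualifying length: 15.

15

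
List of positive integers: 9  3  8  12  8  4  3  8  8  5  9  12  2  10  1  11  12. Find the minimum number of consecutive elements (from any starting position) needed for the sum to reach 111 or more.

15

Extend right; whenever the sum reaches 111, record the length and shrink from the left:
add 9: running sum 9 < 111
add 3: running sum 12 < 111
add 8: running sum 20 < 111
add 12: running sum 32 < 111
add 8: running sum 40 < 111
add 4: running sum 44 < 111
add 3: running sum 47 < 111
add 8: running sum 55 < 111
add 8: running sum 63 < 111
add 5: running sum 68 < 111
add 9: running sum 77 < 111
add 12: running sum 89 < 111
add 2: running sum 91 < 111
add 10: running sum 101 < 111
add 1: running sum 102 < 111
end 15: [9, 3, 8, 12, 8, 4, 3, 8, 8, 5, 9, 12, 2, 10, 1, 11] sum 113, len 16
end 16: [8, 12, 8, 4, 3, 8, 8, 5, 9, 12, 2, 10, 1, 11, 12] sum 113, len 15
Shortest qualifying length: 15.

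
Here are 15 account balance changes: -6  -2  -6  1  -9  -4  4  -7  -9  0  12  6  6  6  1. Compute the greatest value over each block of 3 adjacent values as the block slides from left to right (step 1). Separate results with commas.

-2, 1, 1, 1, 4, 4, 4, 0, 12, 12, 12, 6, 6

(-6, -2, -6) → max -2
(-2, -6, 1) → max 1
(-6, 1, -9) → max 1
(1, -9, -4) → max 1
(-9, -4, 4) → max 4
(-4, 4, -7) → max 4
(4, -7, -9) → max 4
(-7, -9, 0) → max 0
(-9, 0, 12) → max 12
(0, 12, 6) → max 12
(12, 6, 6) → max 12
(6, 6, 6) → max 6
(6, 6, 1) → max 6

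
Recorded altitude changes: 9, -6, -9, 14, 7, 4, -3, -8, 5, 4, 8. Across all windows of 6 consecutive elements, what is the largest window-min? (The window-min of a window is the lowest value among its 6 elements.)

Window mins for each of the 6 positions:
(9, -6, -9, 14, 7, 4) → min -9
(-6, -9, 14, 7, 4, -3) → min -9
(-9, 14, 7, 4, -3, -8) → min -9
(14, 7, 4, -3, -8, 5) → min -8
(7, 4, -3, -8, 5, 4) → min -8
(4, -3, -8, 5, 4, 8) → min -8
Largest of these is -8.

-8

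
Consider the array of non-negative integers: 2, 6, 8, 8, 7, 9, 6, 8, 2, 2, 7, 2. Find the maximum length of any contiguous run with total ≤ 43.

8

Extend to the right; shrink from the left whenever the sum exceeds 43:
→ 2: sum 2, len 1
→ 6: sum 8, len 2
→ 8: sum 16, len 3
→ 8: sum 24, len 4
→ 7: sum 31, len 5
→ 9: sum 40, len 6
→ 6 (dropped 2, 6): sum 38, len 5
→ 8 (dropped 8): sum 38, len 5
→ 2: sum 40, len 6
→ 2: sum 42, len 7
→ 7 (dropped 8): sum 41, len 7
→ 2: sum 43, len 8
Longest length seen: 8.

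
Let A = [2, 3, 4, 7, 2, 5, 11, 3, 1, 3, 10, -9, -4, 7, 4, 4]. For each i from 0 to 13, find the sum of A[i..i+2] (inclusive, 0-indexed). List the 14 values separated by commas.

Sliding a size-3 window across the 16 values:
2 3 4 → sum 9
3 4 7 → sum 14
4 7 2 → sum 13
7 2 5 → sum 14
2 5 11 → sum 18
5 11 3 → sum 19
11 3 1 → sum 15
3 1 3 → sum 7
1 3 10 → sum 14
3 10 -9 → sum 4
10 -9 -4 → sum -3
-9 -4 7 → sum -6
-4 7 4 → sum 7
7 4 4 → sum 15

9, 14, 13, 14, 18, 19, 15, 7, 14, 4, -3, -6, 7, 15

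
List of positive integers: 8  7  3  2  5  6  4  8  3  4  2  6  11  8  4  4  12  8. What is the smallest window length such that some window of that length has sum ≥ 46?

Extend right; whenever the sum reaches 46, record the length and shrink from the left:
add 8: running sum 8 < 46
add 7: running sum 15 < 46
add 3: running sum 18 < 46
add 2: running sum 20 < 46
add 5: running sum 25 < 46
add 6: running sum 31 < 46
add 4: running sum 35 < 46
add 8: running sum 43 < 46
add 3: shortest ending here [8, 7, 3, 2, 5, 6, 4, 8, 3] sum 46, len 9
add 4: shortest ending here [8, 7, 3, 2, 5, 6, 4, 8, 3, 4] sum 50, len 10
add 2: shortest ending here [8, 7, 3, 2, 5, 6, 4, 8, 3, 4, 2] sum 52, len 11
add 6: shortest ending here [7, 3, 2, 5, 6, 4, 8, 3, 4, 2, 6] sum 50, len 11
add 11: shortest ending here [5, 6, 4, 8, 3, 4, 2, 6, 11] sum 49, len 9
add 8: shortest ending here [4, 8, 3, 4, 2, 6, 11, 8] sum 46, len 8
add 4: shortest ending here [8, 3, 4, 2, 6, 11, 8, 4] sum 46, len 8
add 4: shortest ending here [8, 3, 4, 2, 6, 11, 8, 4, 4] sum 50, len 9
add 12: shortest ending here [2, 6, 11, 8, 4, 4, 12] sum 47, len 7
add 8: shortest ending here [11, 8, 4, 4, 12, 8] sum 47, len 6
Shortest qualifying length: 6.

6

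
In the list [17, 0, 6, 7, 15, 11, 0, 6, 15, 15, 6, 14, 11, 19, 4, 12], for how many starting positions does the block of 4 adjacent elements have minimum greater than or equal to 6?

5

[17, 0, 6, 7] → min 0
[0, 6, 7, 15] → min 0
[6, 7, 15, 11] → min 6  ≥ 6 ✓
[7, 15, 11, 0] → min 0
[15, 11, 0, 6] → min 0
[11, 0, 6, 15] → min 0
[0, 6, 15, 15] → min 0
[6, 15, 15, 6] → min 6  ≥ 6 ✓
[15, 15, 6, 14] → min 6  ≥ 6 ✓
[15, 6, 14, 11] → min 6  ≥ 6 ✓
[6, 14, 11, 19] → min 6  ≥ 6 ✓
[14, 11, 19, 4] → min 4
[11, 19, 4, 12] → min 4
5 windows satisfy the condition.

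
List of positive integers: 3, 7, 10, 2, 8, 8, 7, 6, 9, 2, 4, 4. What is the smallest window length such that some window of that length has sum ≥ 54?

add 3: running sum 3 < 54
add 7: running sum 10 < 54
add 10: running sum 20 < 54
add 2: running sum 22 < 54
add 8: running sum 30 < 54
add 8: running sum 38 < 54
add 7: running sum 45 < 54
add 6: running sum 51 < 54
end 8: [7, 10, 2, 8, 8, 7, 6, 9] sum 57, len 8
end 9: [7, 10, 2, 8, 8, 7, 6, 9, 2] sum 59, len 9
end 10: [10, 2, 8, 8, 7, 6, 9, 2, 4] sum 56, len 9
end 11: [10, 2, 8, 8, 7, 6, 9, 2, 4, 4] sum 60, len 10
Shortest qualifying length: 8.

8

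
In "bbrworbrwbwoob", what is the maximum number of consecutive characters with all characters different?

4

[b] len 1
[b] len 1
[b, r] len 2
[b, r, w] len 3
[b, r, w, o] len 4
[w, o, r] len 3
[w, o, r, b] len 4
[b, r] len 2
[b, r, w] len 3
[r, w, b] len 3
[b, w] len 2
[b, w, o] len 3
[o] len 1
[o, b] len 2
Longest all-distinct length: 4.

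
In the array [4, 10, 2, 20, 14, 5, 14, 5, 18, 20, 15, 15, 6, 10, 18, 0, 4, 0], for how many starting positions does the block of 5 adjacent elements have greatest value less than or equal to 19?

4 10 2 20 14 → max 20
10 2 20 14 5 → max 20
2 20 14 5 14 → max 20
20 14 5 14 5 → max 20
14 5 14 5 18 → max 18  ≤ 19 ✓
5 14 5 18 20 → max 20
14 5 18 20 15 → max 20
5 18 20 15 15 → max 20
18 20 15 15 6 → max 20
20 15 15 6 10 → max 20
15 15 6 10 18 → max 18  ≤ 19 ✓
15 6 10 18 0 → max 18  ≤ 19 ✓
6 10 18 0 4 → max 18  ≤ 19 ✓
10 18 0 4 0 → max 18  ≤ 19 ✓
5 windows satisfy the condition.

5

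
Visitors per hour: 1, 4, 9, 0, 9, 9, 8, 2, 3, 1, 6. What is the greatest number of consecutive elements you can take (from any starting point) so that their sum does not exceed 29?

add 1: [1] sum 1, len 1
add 4: [1, 4] sum 5, len 2
add 9: [1, 4, 9] sum 14, len 3
add 0: [1, 4, 9, 0] sum 14, len 4
add 9: [1, 4, 9, 0, 9] sum 23, len 5
add 9: [9, 0, 9, 9] sum 27, len 4
add 8: [0, 9, 9, 8] sum 26, len 4
add 2: [0, 9, 9, 8, 2] sum 28, len 5
add 3: [9, 8, 2, 3] sum 22, len 4
add 1: [9, 8, 2, 3, 1] sum 23, len 5
add 6: [9, 8, 2, 3, 1, 6] sum 29, len 6
Longest length seen: 6.

6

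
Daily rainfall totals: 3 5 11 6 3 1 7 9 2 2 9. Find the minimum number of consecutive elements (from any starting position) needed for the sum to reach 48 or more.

9

Extend right; whenever the sum reaches 48, record the length and shrink from the left:
add 3: running sum 3 < 48
add 5: running sum 8 < 48
add 11: running sum 19 < 48
add 6: running sum 25 < 48
add 3: running sum 28 < 48
add 1: running sum 29 < 48
add 7: running sum 36 < 48
add 9: running sum 45 < 48
add 2: running sum 47 < 48
end 9: [3, 5, 11, 6, 3, 1, 7, 9, 2, 2] sum 49, len 10
end 10: [11, 6, 3, 1, 7, 9, 2, 2, 9] sum 50, len 9
Shortest qualifying length: 9.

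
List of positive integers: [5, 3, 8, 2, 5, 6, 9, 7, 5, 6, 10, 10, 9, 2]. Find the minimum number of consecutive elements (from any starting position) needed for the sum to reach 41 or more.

add 5: running sum 5 < 41
add 3: running sum 8 < 41
add 8: running sum 16 < 41
add 2: running sum 18 < 41
add 5: running sum 23 < 41
add 6: running sum 29 < 41
add 9: running sum 38 < 41
add 7: shortest ending here [5, 3, 8, 2, 5, 6, 9, 7] sum 45, len 8
add 5: shortest ending here [8, 2, 5, 6, 9, 7, 5] sum 42, len 7
add 6: shortest ending here [8, 2, 5, 6, 9, 7, 5, 6] sum 48, len 8
add 10: shortest ending here [6, 9, 7, 5, 6, 10] sum 43, len 6
add 10: shortest ending here [9, 7, 5, 6, 10, 10] sum 47, len 6
add 9: shortest ending here [7, 5, 6, 10, 10, 9] sum 47, len 6
add 2: shortest ending here [5, 6, 10, 10, 9, 2] sum 42, len 6
Shortest qualifying length: 6.

6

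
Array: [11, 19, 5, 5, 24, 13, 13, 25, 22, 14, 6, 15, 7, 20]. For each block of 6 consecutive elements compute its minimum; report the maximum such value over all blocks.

Window mins for each of the 9 positions:
11 19 5 5 24 13 → min 5
19 5 5 24 13 13 → min 5
5 5 24 13 13 25 → min 5
5 24 13 13 25 22 → min 5
24 13 13 25 22 14 → min 13
13 13 25 22 14 6 → min 6
13 25 22 14 6 15 → min 6
25 22 14 6 15 7 → min 6
22 14 6 15 7 20 → min 6
Maximum of these is 13.

13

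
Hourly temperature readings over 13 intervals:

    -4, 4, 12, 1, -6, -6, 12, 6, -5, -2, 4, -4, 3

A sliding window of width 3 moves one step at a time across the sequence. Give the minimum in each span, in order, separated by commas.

-4, 1, -6, -6, -6, -6, -5, -5, -5, -4, -4

Sliding a size-3 window across the 13 values:
-4 4 12 → min -4
4 12 1 → min 1
12 1 -6 → min -6
1 -6 -6 → min -6
-6 -6 12 → min -6
-6 12 6 → min -6
12 6 -5 → min -5
6 -5 -2 → min -5
-5 -2 4 → min -5
-2 4 -4 → min -4
4 -4 3 → min -4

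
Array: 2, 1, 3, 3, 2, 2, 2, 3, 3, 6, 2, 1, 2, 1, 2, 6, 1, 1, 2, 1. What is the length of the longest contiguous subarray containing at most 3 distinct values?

Extend right; when distinct count exceeds 3, shrink from the left:
add 2: window [2] (1 distinct), len 1
add 1: window [2, 1] (2 distinct), len 2
add 3: window [2, 1, 3] (3 distinct), len 3
add 3: window [2, 1, 3, 3] (3 distinct), len 4
add 2: window [2, 1, 3, 3, 2] (3 distinct), len 5
add 2: window [2, 1, 3, 3, 2, 2] (3 distinct), len 6
add 2: window [2, 1, 3, 3, 2, 2, 2] (3 distinct), len 7
add 3: window [2, 1, 3, 3, 2, 2, 2, 3] (3 distinct), len 8
add 3: window [2, 1, 3, 3, 2, 2, 2, 3, 3] (3 distinct), len 9
add 6: window [3, 3, 2, 2, 2, 3, 3, 6] (3 distinct), len 8
add 2: window [3, 3, 2, 2, 2, 3, 3, 6, 2] (3 distinct), len 9
add 1: window [6, 2, 1] (3 distinct), len 3
add 2: window [6, 2, 1, 2] (3 distinct), len 4
add 1: window [6, 2, 1, 2, 1] (3 distinct), len 5
add 2: window [6, 2, 1, 2, 1, 2] (3 distinct), len 6
add 6: window [6, 2, 1, 2, 1, 2, 6] (3 distinct), len 7
add 1: window [6, 2, 1, 2, 1, 2, 6, 1] (3 distinct), len 8
add 1: window [6, 2, 1, 2, 1, 2, 6, 1, 1] (3 distinct), len 9
add 2: window [6, 2, 1, 2, 1, 2, 6, 1, 1, 2] (3 distinct), len 10
add 1: window [6, 2, 1, 2, 1, 2, 6, 1, 1, 2, 1] (3 distinct), len 11
Longest length with ≤3 distinct: 11.

11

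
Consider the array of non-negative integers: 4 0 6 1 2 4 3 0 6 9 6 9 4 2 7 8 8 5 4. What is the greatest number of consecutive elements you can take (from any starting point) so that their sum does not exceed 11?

5

Extend to the right; shrink from the left whenever the sum exceeds 11:
add 4: [4] sum 4, len 1
add 0: [4, 0] sum 4, len 2
add 6: [4, 0, 6] sum 10, len 3
add 1: [4, 0, 6, 1] sum 11, len 4
add 2: [0, 6, 1, 2] sum 9, len 4
add 4: [1, 2, 4] sum 7, len 3
add 3: [1, 2, 4, 3] sum 10, len 4
add 0: [1, 2, 4, 3, 0] sum 10, len 5
add 6: [3, 0, 6] sum 9, len 3
add 9: [9] sum 9, len 1
add 6: [6] sum 6, len 1
add 9: [9] sum 9, len 1
add 4: [4] sum 4, len 1
add 2: [4, 2] sum 6, len 2
add 7: [2, 7] sum 9, len 2
add 8: [8] sum 8, len 1
add 8: [8] sum 8, len 1
add 5: [5] sum 5, len 1
add 4: [5, 4] sum 9, len 2
Longest length seen: 5.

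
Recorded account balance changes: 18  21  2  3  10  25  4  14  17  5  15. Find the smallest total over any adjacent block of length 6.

18 21 2 3 10 25 → sum 79
21 2 3 10 25 4 → sum 65
2 3 10 25 4 14 → sum 58
3 10 25 4 14 17 → sum 73
10 25 4 14 17 5 → sum 75
25 4 14 17 5 15 → sum 80
Smallest of these is 58.

58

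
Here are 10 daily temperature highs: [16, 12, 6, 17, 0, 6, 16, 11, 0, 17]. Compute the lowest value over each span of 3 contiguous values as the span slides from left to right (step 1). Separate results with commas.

6, 6, 0, 0, 0, 6, 0, 0

Sliding a size-3 window across the 10 values:
16 12 6 → min 6
12 6 17 → min 6
6 17 0 → min 0
17 0 6 → min 0
0 6 16 → min 0
6 16 11 → min 6
16 11 0 → min 0
11 0 17 → min 0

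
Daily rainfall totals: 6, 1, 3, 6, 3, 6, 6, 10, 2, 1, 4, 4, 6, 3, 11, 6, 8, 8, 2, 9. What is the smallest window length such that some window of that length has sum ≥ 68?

add 6: running sum 6 < 68
add 1: running sum 7 < 68
add 3: running sum 10 < 68
add 6: running sum 16 < 68
add 3: running sum 19 < 68
add 6: running sum 25 < 68
add 6: running sum 31 < 68
add 10: running sum 41 < 68
add 2: running sum 43 < 68
add 1: running sum 44 < 68
add 4: running sum 48 < 68
add 4: running sum 52 < 68
add 6: running sum 58 < 68
add 3: running sum 61 < 68
end 14: [6, 1, 3, 6, 3, 6, 6, 10, 2, 1, 4, 4, 6, 3, 11] sum 72, len 15
end 15: [6, 3, 6, 6, 10, 2, 1, 4, 4, 6, 3, 11, 6] sum 68, len 13
end 16: [3, 6, 6, 10, 2, 1, 4, 4, 6, 3, 11, 6, 8] sum 70, len 13
end 17: [6, 10, 2, 1, 4, 4, 6, 3, 11, 6, 8, 8] sum 69, len 12
end 18: [6, 10, 2, 1, 4, 4, 6, 3, 11, 6, 8, 8, 2] sum 71, len 13
end 19: [10, 2, 1, 4, 4, 6, 3, 11, 6, 8, 8, 2, 9] sum 74, len 13
Shortest qualifying length: 12.

12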